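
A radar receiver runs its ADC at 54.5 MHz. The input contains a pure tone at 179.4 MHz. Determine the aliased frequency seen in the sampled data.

15.9 MHz

179.4 MHz mod fs = 15.9 MHz.
15.9 MHz ≤ fs/2 = 27.25 MHz, appears at 15.9 MHz.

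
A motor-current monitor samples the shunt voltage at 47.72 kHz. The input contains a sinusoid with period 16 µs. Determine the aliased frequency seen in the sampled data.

T = 16 µs → f = 1/T = 62.5 kHz.
62.5 kHz mod fs = 14.78 kHz.
14.78 kHz ≤ fs/2 = 23.86 kHz, appears at 14.78 kHz.

14.78 kHz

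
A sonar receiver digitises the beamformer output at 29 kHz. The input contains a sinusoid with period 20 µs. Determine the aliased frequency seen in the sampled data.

8 kHz

T = 20 µs → f = 1/T = 50 kHz.
50 kHz mod fs = 21 kHz.
21 kHz > fs/2 = 14.5 kHz, folds to fs − 21 kHz = 8 kHz.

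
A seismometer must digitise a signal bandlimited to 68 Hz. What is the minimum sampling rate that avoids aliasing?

136 Hz

Nyquist rate = 2 × 68 Hz = 136 Hz.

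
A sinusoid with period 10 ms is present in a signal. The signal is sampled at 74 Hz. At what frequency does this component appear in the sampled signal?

T = 10 ms → f = 1/T = 100 Hz.
100 Hz mod fs = 26 Hz.
26 Hz ≤ fs/2 = 37 Hz, appears at 26 Hz.

26 Hz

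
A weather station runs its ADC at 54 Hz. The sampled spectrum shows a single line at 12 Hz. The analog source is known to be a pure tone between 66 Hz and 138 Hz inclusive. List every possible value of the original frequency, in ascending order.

66 Hz, 96 Hz, 120 Hz

Frequencies that alias to 12 Hz are k·fs ± 12 Hz for integer k ≥ 0.
k=0: 12 Hz.
k=1: 42 Hz, 66 Hz.
k=2: 96 Hz, 120 Hz.
k=3: 150 Hz, 174 Hz.
Within [66 Hz, 138 Hz]: 66 Hz, 96 Hz, 120 Hz.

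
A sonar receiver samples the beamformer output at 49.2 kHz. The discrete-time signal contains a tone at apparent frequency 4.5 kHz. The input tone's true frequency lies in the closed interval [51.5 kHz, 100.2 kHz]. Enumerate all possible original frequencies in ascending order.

Frequencies that alias to 4.5 kHz are k·fs ± 4.5 kHz for integer k ≥ 0.
k=0: 4.5 kHz.
k=1: 44.7 kHz, 53.7 kHz.
k=2: 93.9 kHz, 102.9 kHz.
k=3: 143.1 kHz, 152.1 kHz.
Within [51.5 kHz, 100.2 kHz]: 53.7 kHz, 93.9 kHz.

53.7 kHz, 93.9 kHz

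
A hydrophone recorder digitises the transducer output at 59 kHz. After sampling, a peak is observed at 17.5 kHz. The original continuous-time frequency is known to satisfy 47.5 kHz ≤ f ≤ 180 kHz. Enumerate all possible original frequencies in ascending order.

Frequencies that alias to 17.5 kHz are k·fs ± 17.5 kHz for integer k ≥ 0.
k=0: 17.5 kHz.
k=1: 41.5 kHz, 76.5 kHz.
k=2: 100.5 kHz, 135.5 kHz.
k=3: 159.5 kHz, 194.5 kHz.
k=4: 218.5 kHz, 253.5 kHz.
Within [47.5 kHz, 180 kHz]: 76.5 kHz, 100.5 kHz, 135.5 kHz, 159.5 kHz.

76.5 kHz, 100.5 kHz, 135.5 kHz, 159.5 kHz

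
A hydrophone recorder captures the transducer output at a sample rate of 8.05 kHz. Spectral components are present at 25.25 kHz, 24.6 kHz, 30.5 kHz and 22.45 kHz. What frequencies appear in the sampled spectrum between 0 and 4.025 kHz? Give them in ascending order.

0.45 kHz, 1.1 kHz, 1.7 kHz

fs/2 = 4.025 kHz.
25.25 kHz mod fs = 1.1 kHz.
1.1 kHz ≤ fs/2 = 4.025 kHz, appears at 1.1 kHz.
24.6 kHz mod fs = 0.45 kHz.
0.45 kHz ≤ fs/2 = 4.025 kHz, appears at 0.45 kHz.
30.5 kHz mod fs = 6.35 kHz.
6.35 kHz > fs/2 = 4.025 kHz, folds to fs − 6.35 kHz = 1.7 kHz.
22.45 kHz mod fs = 6.35 kHz.
6.35 kHz > fs/2 = 4.025 kHz, folds to fs − 6.35 kHz = 1.7 kHz.
Distinct values: {0.45 kHz, 1.1 kHz, 1.7 kHz}.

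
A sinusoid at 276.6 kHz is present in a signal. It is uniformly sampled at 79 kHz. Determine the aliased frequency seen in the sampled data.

276.6 kHz mod fs = 39.6 kHz.
39.6 kHz > fs/2 = 39.5 kHz, folds to fs − 39.6 kHz = 39.4 kHz.

39.4 kHz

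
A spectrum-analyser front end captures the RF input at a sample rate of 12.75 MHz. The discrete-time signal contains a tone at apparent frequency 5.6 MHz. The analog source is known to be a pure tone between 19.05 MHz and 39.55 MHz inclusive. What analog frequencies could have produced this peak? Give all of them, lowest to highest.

Frequencies that alias to 5.6 MHz are k·fs ± 5.6 MHz for integer k ≥ 0.
k=0: 5.6 MHz.
k=1: 7.15 MHz, 18.35 MHz.
k=2: 19.9 MHz, 31.1 MHz.
k=3: 32.65 MHz, 43.85 MHz.
k=4: 45.4 MHz, 56.6 MHz.
Within [19.05 MHz, 39.55 MHz]: 19.9 MHz, 31.1 MHz, 32.65 MHz.

19.9 MHz, 31.1 MHz, 32.65 MHz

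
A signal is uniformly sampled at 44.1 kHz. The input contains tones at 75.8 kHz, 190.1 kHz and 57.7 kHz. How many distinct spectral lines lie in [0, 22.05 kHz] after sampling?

3

fs/2 = 22.05 kHz.
75.8 kHz mod fs = 31.7 kHz.
31.7 kHz > fs/2 = 22.05 kHz, folds to fs − 31.7 kHz = 12.4 kHz.
190.1 kHz mod fs = 13.7 kHz.
13.7 kHz ≤ fs/2 = 22.05 kHz, appears at 13.7 kHz.
57.7 kHz mod fs = 13.6 kHz.
13.6 kHz ≤ fs/2 = 22.05 kHz, appears at 13.6 kHz.
Distinct values: {12.4 kHz, 13.6 kHz, 13.7 kHz} → 3.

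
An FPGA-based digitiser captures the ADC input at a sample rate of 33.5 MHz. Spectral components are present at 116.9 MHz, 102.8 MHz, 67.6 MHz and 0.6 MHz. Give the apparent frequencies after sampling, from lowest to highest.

0.6 MHz, 2.3 MHz, 16.4 MHz

fs/2 = 16.75 MHz.
116.9 MHz mod fs = 16.4 MHz.
16.4 MHz ≤ fs/2 = 16.75 MHz, appears at 16.4 MHz.
102.8 MHz mod fs = 2.3 MHz.
2.3 MHz ≤ fs/2 = 16.75 MHz, appears at 2.3 MHz.
67.6 MHz mod fs = 0.6 MHz.
0.6 MHz ≤ fs/2 = 16.75 MHz, appears at 0.6 MHz.
0.6 MHz ≤ fs/2 = 16.75 MHz, passes unchanged.
Distinct values: {0.6 MHz, 2.3 MHz, 16.4 MHz}.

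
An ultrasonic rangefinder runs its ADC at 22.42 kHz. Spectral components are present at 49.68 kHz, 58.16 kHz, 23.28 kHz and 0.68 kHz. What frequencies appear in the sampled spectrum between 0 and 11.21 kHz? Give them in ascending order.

0.68 kHz, 0.86 kHz, 4.84 kHz, 9.1 kHz

fs/2 = 11.21 kHz.
49.68 kHz mod fs = 4.84 kHz.
4.84 kHz ≤ fs/2 = 11.21 kHz, appears at 4.84 kHz.
58.16 kHz mod fs = 13.32 kHz.
13.32 kHz > fs/2 = 11.21 kHz, folds to fs − 13.32 kHz = 9.1 kHz.
23.28 kHz mod fs = 0.86 kHz.
0.86 kHz ≤ fs/2 = 11.21 kHz, appears at 0.86 kHz.
0.68 kHz ≤ fs/2 = 11.21 kHz, passes unchanged.
Distinct values: {0.68 kHz, 0.86 kHz, 4.84 kHz, 9.1 kHz}.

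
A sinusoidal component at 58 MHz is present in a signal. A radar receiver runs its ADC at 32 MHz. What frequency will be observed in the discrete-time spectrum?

6 MHz

58 MHz mod fs = 26 MHz.
26 MHz > fs/2 = 16 MHz, folds to fs − 26 MHz = 6 MHz.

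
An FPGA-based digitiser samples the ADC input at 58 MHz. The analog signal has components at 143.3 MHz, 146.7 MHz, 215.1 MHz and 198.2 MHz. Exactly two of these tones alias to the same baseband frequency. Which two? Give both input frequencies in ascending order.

fs/2 = 29 MHz.
143.3 MHz mod fs = 27.3 MHz.
27.3 MHz ≤ fs/2 = 29 MHz, appears at 27.3 MHz.
146.7 MHz mod fs = 30.7 MHz.
30.7 MHz > fs/2 = 29 MHz, folds to fs − 30.7 MHz = 27.3 MHz.
215.1 MHz mod fs = 41.1 MHz.
41.1 MHz > fs/2 = 29 MHz, folds to fs − 41.1 MHz = 16.9 MHz.
198.2 MHz mod fs = 24.2 MHz.
24.2 MHz ≤ fs/2 = 29 MHz, appears at 24.2 MHz.
143.3 MHz and 146.7 MHz both map to 27.3 MHz.

143.3 MHz, 146.7 MHz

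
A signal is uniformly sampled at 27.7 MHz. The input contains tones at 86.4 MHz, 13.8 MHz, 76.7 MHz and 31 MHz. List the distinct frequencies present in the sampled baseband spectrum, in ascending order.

3.3 MHz, 6.4 MHz, 13.8 MHz

fs/2 = 13.85 MHz.
86.4 MHz mod fs = 3.3 MHz.
3.3 MHz ≤ fs/2 = 13.85 MHz, appears at 3.3 MHz.
13.8 MHz ≤ fs/2 = 13.85 MHz, passes unchanged.
76.7 MHz mod fs = 21.3 MHz.
21.3 MHz > fs/2 = 13.85 MHz, folds to fs − 21.3 MHz = 6.4 MHz.
31 MHz mod fs = 3.3 MHz.
3.3 MHz ≤ fs/2 = 13.85 MHz, appears at 3.3 MHz.
Distinct values: {3.3 MHz, 6.4 MHz, 13.8 MHz}.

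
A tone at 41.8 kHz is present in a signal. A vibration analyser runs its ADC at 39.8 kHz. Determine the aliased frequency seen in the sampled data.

41.8 kHz mod fs = 2 kHz.
2 kHz ≤ fs/2 = 19.9 kHz, appears at 2 kHz.

2 kHz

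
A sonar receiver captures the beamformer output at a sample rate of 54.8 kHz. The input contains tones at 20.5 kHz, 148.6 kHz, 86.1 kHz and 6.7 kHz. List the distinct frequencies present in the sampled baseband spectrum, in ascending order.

fs/2 = 27.4 kHz.
20.5 kHz ≤ fs/2 = 27.4 kHz, passes unchanged.
148.6 kHz mod fs = 39 kHz.
39 kHz > fs/2 = 27.4 kHz, folds to fs − 39 kHz = 15.8 kHz.
86.1 kHz mod fs = 31.3 kHz.
31.3 kHz > fs/2 = 27.4 kHz, folds to fs − 31.3 kHz = 23.5 kHz.
6.7 kHz ≤ fs/2 = 27.4 kHz, passes unchanged.
Distinct values: {6.7 kHz, 15.8 kHz, 20.5 kHz, 23.5 kHz}.

6.7 kHz, 15.8 kHz, 20.5 kHz, 23.5 kHz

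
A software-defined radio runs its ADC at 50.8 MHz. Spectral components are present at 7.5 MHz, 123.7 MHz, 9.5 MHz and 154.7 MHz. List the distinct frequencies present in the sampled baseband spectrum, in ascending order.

2.3 MHz, 7.5 MHz, 9.5 MHz, 22.1 MHz

fs/2 = 25.4 MHz.
7.5 MHz ≤ fs/2 = 25.4 MHz, passes unchanged.
123.7 MHz mod fs = 22.1 MHz.
22.1 MHz ≤ fs/2 = 25.4 MHz, appears at 22.1 MHz.
9.5 MHz ≤ fs/2 = 25.4 MHz, passes unchanged.
154.7 MHz mod fs = 2.3 MHz.
2.3 MHz ≤ fs/2 = 25.4 MHz, appears at 2.3 MHz.
Distinct values: {2.3 MHz, 7.5 MHz, 9.5 MHz, 22.1 MHz}.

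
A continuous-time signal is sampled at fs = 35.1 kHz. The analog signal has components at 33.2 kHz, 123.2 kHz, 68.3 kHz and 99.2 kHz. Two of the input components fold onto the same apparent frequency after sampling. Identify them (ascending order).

33.2 kHz, 68.3 kHz

fs/2 = 17.55 kHz.
33.2 kHz > fs/2 = 17.55 kHz, folds to fs − 33.2 kHz = 1.9 kHz.
123.2 kHz mod fs = 17.9 kHz.
17.9 kHz > fs/2 = 17.55 kHz, folds to fs − 17.9 kHz = 17.2 kHz.
68.3 kHz mod fs = 33.2 kHz.
33.2 kHz > fs/2 = 17.55 kHz, folds to fs − 33.2 kHz = 1.9 kHz.
99.2 kHz mod fs = 29 kHz.
29 kHz > fs/2 = 17.55 kHz, folds to fs − 29 kHz = 6.1 kHz.
33.2 kHz and 68.3 kHz both map to 1.9 kHz.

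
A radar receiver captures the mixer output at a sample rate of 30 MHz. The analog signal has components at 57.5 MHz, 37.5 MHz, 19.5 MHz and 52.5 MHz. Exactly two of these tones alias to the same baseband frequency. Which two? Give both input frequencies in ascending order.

37.5 MHz, 52.5 MHz

fs/2 = 15 MHz.
57.5 MHz mod fs = 27.5 MHz.
27.5 MHz > fs/2 = 15 MHz, folds to fs − 27.5 MHz = 2.5 MHz.
37.5 MHz mod fs = 7.5 MHz.
7.5 MHz ≤ fs/2 = 15 MHz, appears at 7.5 MHz.
19.5 MHz > fs/2 = 15 MHz, folds to fs − 19.5 MHz = 10.5 MHz.
52.5 MHz mod fs = 22.5 MHz.
22.5 MHz > fs/2 = 15 MHz, folds to fs − 22.5 MHz = 7.5 MHz.
37.5 MHz and 52.5 MHz both map to 7.5 MHz.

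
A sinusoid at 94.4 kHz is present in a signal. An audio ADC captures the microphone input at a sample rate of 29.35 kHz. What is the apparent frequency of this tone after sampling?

94.4 kHz mod fs = 6.35 kHz.
6.35 kHz ≤ fs/2 = 14.675 kHz, appears at 6.35 kHz.

6.35 kHz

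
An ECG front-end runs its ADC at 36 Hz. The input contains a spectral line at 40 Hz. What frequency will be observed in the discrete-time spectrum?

4 Hz

40 Hz mod fs = 4 Hz.
4 Hz ≤ fs/2 = 18 Hz, appears at 4 Hz.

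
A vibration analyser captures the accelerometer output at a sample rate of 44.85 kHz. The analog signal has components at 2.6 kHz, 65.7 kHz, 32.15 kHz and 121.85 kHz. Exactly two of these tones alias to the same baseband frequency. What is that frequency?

12.7 kHz

fs/2 = 22.425 kHz.
2.6 kHz ≤ fs/2 = 22.425 kHz, passes unchanged.
65.7 kHz mod fs = 20.85 kHz.
20.85 kHz ≤ fs/2 = 22.425 kHz, appears at 20.85 kHz.
32.15 kHz > fs/2 = 22.425 kHz, folds to fs − 32.15 kHz = 12.7 kHz.
121.85 kHz mod fs = 32.15 kHz.
32.15 kHz > fs/2 = 22.425 kHz, folds to fs − 32.15 kHz = 12.7 kHz.
32.15 kHz and 121.85 kHz both map to 12.7 kHz.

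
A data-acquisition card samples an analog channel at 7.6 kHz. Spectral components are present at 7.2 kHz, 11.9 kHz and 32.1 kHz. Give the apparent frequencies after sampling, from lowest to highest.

fs/2 = 3.8 kHz.
7.2 kHz > fs/2 = 3.8 kHz, folds to fs − 7.2 kHz = 0.4 kHz.
11.9 kHz mod fs = 4.3 kHz.
4.3 kHz > fs/2 = 3.8 kHz, folds to fs − 4.3 kHz = 3.3 kHz.
32.1 kHz mod fs = 1.7 kHz.
1.7 kHz ≤ fs/2 = 3.8 kHz, appears at 1.7 kHz.
Distinct values: {0.4 kHz, 1.7 kHz, 3.3 kHz}.

0.4 kHz, 1.7 kHz, 3.3 kHz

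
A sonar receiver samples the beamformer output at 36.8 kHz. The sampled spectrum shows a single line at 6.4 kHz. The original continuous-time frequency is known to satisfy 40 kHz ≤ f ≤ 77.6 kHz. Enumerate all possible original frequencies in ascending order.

Frequencies that alias to 6.4 kHz are k·fs ± 6.4 kHz for integer k ≥ 0.
k=0: 6.4 kHz.
k=1: 30.4 kHz, 43.2 kHz.
k=2: 67.2 kHz, 80 kHz.
k=3: 104 kHz, 116.8 kHz.
Within [40 kHz, 77.6 kHz]: 43.2 kHz, 67.2 kHz.

43.2 kHz, 67.2 kHz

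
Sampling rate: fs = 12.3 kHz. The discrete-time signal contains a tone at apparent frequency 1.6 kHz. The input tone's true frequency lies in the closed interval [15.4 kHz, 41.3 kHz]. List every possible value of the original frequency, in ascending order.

23 kHz, 26.2 kHz, 35.3 kHz, 38.5 kHz

Frequencies that alias to 1.6 kHz are k·fs ± 1.6 kHz for integer k ≥ 0.
k=0: 1.6 kHz.
k=1: 10.7 kHz, 13.9 kHz.
k=2: 23 kHz, 26.2 kHz.
k=3: 35.3 kHz, 38.5 kHz.
k=4: 47.6 kHz, 50.8 kHz.
Within [15.4 kHz, 41.3 kHz]: 23 kHz, 26.2 kHz, 35.3 kHz, 38.5 kHz.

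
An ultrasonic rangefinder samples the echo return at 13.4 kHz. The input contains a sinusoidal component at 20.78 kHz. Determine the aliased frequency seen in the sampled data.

6.02 kHz

20.78 kHz mod fs = 7.38 kHz.
7.38 kHz > fs/2 = 6.7 kHz, folds to fs − 7.38 kHz = 6.02 kHz.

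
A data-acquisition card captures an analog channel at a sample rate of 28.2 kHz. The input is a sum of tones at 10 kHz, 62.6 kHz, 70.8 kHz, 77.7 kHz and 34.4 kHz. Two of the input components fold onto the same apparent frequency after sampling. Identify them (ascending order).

fs/2 = 14.1 kHz.
10 kHz ≤ fs/2 = 14.1 kHz, passes unchanged.
62.6 kHz mod fs = 6.2 kHz.
6.2 kHz ≤ fs/2 = 14.1 kHz, appears at 6.2 kHz.
70.8 kHz mod fs = 14.4 kHz.
14.4 kHz > fs/2 = 14.1 kHz, folds to fs − 14.4 kHz = 13.8 kHz.
77.7 kHz mod fs = 21.3 kHz.
21.3 kHz > fs/2 = 14.1 kHz, folds to fs − 21.3 kHz = 6.9 kHz.
34.4 kHz mod fs = 6.2 kHz.
6.2 kHz ≤ fs/2 = 14.1 kHz, appears at 6.2 kHz.
34.4 kHz and 62.6 kHz both map to 6.2 kHz.

34.4 kHz, 62.6 kHz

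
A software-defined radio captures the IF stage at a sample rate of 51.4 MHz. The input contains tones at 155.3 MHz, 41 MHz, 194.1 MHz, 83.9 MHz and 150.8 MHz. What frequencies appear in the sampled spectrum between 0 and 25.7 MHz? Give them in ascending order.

1.1 MHz, 3.4 MHz, 10.4 MHz, 11.5 MHz, 18.9 MHz

fs/2 = 25.7 MHz.
155.3 MHz mod fs = 1.1 MHz.
1.1 MHz ≤ fs/2 = 25.7 MHz, appears at 1.1 MHz.
41 MHz > fs/2 = 25.7 MHz, folds to fs − 41 MHz = 10.4 MHz.
194.1 MHz mod fs = 39.9 MHz.
39.9 MHz > fs/2 = 25.7 MHz, folds to fs − 39.9 MHz = 11.5 MHz.
83.9 MHz mod fs = 32.5 MHz.
32.5 MHz > fs/2 = 25.7 MHz, folds to fs − 32.5 MHz = 18.9 MHz.
150.8 MHz mod fs = 48 MHz.
48 MHz > fs/2 = 25.7 MHz, folds to fs − 48 MHz = 3.4 MHz.
Distinct values: {1.1 MHz, 3.4 MHz, 10.4 MHz, 11.5 MHz, 18.9 MHz}.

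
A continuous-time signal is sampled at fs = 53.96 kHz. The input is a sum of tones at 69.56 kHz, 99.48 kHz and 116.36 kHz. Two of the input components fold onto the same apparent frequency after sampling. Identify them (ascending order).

fs/2 = 26.98 kHz.
69.56 kHz mod fs = 15.6 kHz.
15.6 kHz ≤ fs/2 = 26.98 kHz, appears at 15.6 kHz.
99.48 kHz mod fs = 45.52 kHz.
45.52 kHz > fs/2 = 26.98 kHz, folds to fs − 45.52 kHz = 8.44 kHz.
116.36 kHz mod fs = 8.44 kHz.
8.44 kHz ≤ fs/2 = 26.98 kHz, appears at 8.44 kHz.
99.48 kHz and 116.36 kHz both map to 8.44 kHz.

99.48 kHz, 116.36 kHz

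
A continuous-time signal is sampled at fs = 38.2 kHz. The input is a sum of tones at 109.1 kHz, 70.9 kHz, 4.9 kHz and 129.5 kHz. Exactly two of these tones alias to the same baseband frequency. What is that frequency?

5.5 kHz

fs/2 = 19.1 kHz.
109.1 kHz mod fs = 32.7 kHz.
32.7 kHz > fs/2 = 19.1 kHz, folds to fs − 32.7 kHz = 5.5 kHz.
70.9 kHz mod fs = 32.7 kHz.
32.7 kHz > fs/2 = 19.1 kHz, folds to fs − 32.7 kHz = 5.5 kHz.
4.9 kHz ≤ fs/2 = 19.1 kHz, passes unchanged.
129.5 kHz mod fs = 14.9 kHz.
14.9 kHz ≤ fs/2 = 19.1 kHz, appears at 14.9 kHz.
70.9 kHz and 109.1 kHz both map to 5.5 kHz.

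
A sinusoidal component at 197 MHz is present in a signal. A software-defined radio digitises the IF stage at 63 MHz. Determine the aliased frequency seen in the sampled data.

197 MHz mod fs = 8 MHz.
8 MHz ≤ fs/2 = 31.5 MHz, appears at 8 MHz.

8 MHz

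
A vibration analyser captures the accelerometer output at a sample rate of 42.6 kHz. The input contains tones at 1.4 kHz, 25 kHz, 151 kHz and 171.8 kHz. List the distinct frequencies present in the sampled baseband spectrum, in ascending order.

fs/2 = 21.3 kHz.
1.4 kHz ≤ fs/2 = 21.3 kHz, passes unchanged.
25 kHz > fs/2 = 21.3 kHz, folds to fs − 25 kHz = 17.6 kHz.
151 kHz mod fs = 23.2 kHz.
23.2 kHz > fs/2 = 21.3 kHz, folds to fs − 23.2 kHz = 19.4 kHz.
171.8 kHz mod fs = 1.4 kHz.
1.4 kHz ≤ fs/2 = 21.3 kHz, appears at 1.4 kHz.
Distinct values: {1.4 kHz, 17.6 kHz, 19.4 kHz}.

1.4 kHz, 17.6 kHz, 19.4 kHz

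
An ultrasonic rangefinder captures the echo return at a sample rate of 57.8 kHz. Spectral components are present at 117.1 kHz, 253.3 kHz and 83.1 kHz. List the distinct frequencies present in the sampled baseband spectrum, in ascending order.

fs/2 = 28.9 kHz.
117.1 kHz mod fs = 1.5 kHz.
1.5 kHz ≤ fs/2 = 28.9 kHz, appears at 1.5 kHz.
253.3 kHz mod fs = 22.1 kHz.
22.1 kHz ≤ fs/2 = 28.9 kHz, appears at 22.1 kHz.
83.1 kHz mod fs = 25.3 kHz.
25.3 kHz ≤ fs/2 = 28.9 kHz, appears at 25.3 kHz.
Distinct values: {1.5 kHz, 22.1 kHz, 25.3 kHz}.

1.5 kHz, 22.1 kHz, 25.3 kHz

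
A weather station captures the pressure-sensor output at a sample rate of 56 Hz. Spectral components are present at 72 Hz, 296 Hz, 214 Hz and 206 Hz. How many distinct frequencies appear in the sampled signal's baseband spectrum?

fs/2 = 28 Hz.
72 Hz mod fs = 16 Hz.
16 Hz ≤ fs/2 = 28 Hz, appears at 16 Hz.
296 Hz mod fs = 16 Hz.
16 Hz ≤ fs/2 = 28 Hz, appears at 16 Hz.
214 Hz mod fs = 46 Hz.
46 Hz > fs/2 = 28 Hz, folds to fs − 46 Hz = 10 Hz.
206 Hz mod fs = 38 Hz.
38 Hz > fs/2 = 28 Hz, folds to fs − 38 Hz = 18 Hz.
Distinct values: {10 Hz, 16 Hz, 18 Hz} → 3.

3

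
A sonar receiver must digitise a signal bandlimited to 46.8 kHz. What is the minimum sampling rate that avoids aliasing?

93.6 kHz

Nyquist rate = 2 × 46.8 kHz = 93.6 kHz.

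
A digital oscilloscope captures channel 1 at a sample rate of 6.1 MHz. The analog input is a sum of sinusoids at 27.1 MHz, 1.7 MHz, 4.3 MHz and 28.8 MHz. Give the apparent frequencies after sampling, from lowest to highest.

1.7 MHz, 1.8 MHz, 2.7 MHz

fs/2 = 3.05 MHz.
27.1 MHz mod fs = 2.7 MHz.
2.7 MHz ≤ fs/2 = 3.05 MHz, appears at 2.7 MHz.
1.7 MHz ≤ fs/2 = 3.05 MHz, passes unchanged.
4.3 MHz > fs/2 = 3.05 MHz, folds to fs − 4.3 MHz = 1.8 MHz.
28.8 MHz mod fs = 4.4 MHz.
4.4 MHz > fs/2 = 3.05 MHz, folds to fs − 4.4 MHz = 1.7 MHz.
Distinct values: {1.7 MHz, 1.8 MHz, 2.7 MHz}.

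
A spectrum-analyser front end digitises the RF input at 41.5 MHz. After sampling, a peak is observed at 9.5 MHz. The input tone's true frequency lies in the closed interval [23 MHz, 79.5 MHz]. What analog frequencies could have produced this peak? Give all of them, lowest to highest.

Frequencies that alias to 9.5 MHz are k·fs ± 9.5 MHz for integer k ≥ 0.
k=0: 9.5 MHz.
k=1: 32 MHz, 51 MHz.
k=2: 73.5 MHz, 92.5 MHz.
k=3: 115 MHz, 134 MHz.
Within [23 MHz, 79.5 MHz]: 32 MHz, 51 MHz, 73.5 MHz.

32 MHz, 51 MHz, 73.5 MHz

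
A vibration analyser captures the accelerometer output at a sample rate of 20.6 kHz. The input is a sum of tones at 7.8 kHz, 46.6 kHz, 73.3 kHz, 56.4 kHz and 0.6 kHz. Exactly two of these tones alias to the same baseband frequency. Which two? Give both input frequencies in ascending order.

46.6 kHz, 56.4 kHz

fs/2 = 10.3 kHz.
7.8 kHz ≤ fs/2 = 10.3 kHz, passes unchanged.
46.6 kHz mod fs = 5.4 kHz.
5.4 kHz ≤ fs/2 = 10.3 kHz, appears at 5.4 kHz.
73.3 kHz mod fs = 11.5 kHz.
11.5 kHz > fs/2 = 10.3 kHz, folds to fs − 11.5 kHz = 9.1 kHz.
56.4 kHz mod fs = 15.2 kHz.
15.2 kHz > fs/2 = 10.3 kHz, folds to fs − 15.2 kHz = 5.4 kHz.
0.6 kHz ≤ fs/2 = 10.3 kHz, passes unchanged.
46.6 kHz and 56.4 kHz both map to 5.4 kHz.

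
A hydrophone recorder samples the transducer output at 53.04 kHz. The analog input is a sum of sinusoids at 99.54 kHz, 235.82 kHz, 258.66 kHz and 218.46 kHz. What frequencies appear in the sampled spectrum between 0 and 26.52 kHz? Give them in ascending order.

6.3 kHz, 6.54 kHz, 23.66 kHz

fs/2 = 26.52 kHz.
99.54 kHz mod fs = 46.5 kHz.
46.5 kHz > fs/2 = 26.52 kHz, folds to fs − 46.5 kHz = 6.54 kHz.
235.82 kHz mod fs = 23.66 kHz.
23.66 kHz ≤ fs/2 = 26.52 kHz, appears at 23.66 kHz.
258.66 kHz mod fs = 46.5 kHz.
46.5 kHz > fs/2 = 26.52 kHz, folds to fs − 46.5 kHz = 6.54 kHz.
218.46 kHz mod fs = 6.3 kHz.
6.3 kHz ≤ fs/2 = 26.52 kHz, appears at 6.3 kHz.
Distinct values: {6.3 kHz, 6.54 kHz, 23.66 kHz}.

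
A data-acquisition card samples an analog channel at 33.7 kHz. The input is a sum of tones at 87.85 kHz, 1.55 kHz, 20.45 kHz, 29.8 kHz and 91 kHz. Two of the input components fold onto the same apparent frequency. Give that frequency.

13.25 kHz

fs/2 = 16.85 kHz.
87.85 kHz mod fs = 20.45 kHz.
20.45 kHz > fs/2 = 16.85 kHz, folds to fs − 20.45 kHz = 13.25 kHz.
1.55 kHz ≤ fs/2 = 16.85 kHz, passes unchanged.
20.45 kHz > fs/2 = 16.85 kHz, folds to fs − 20.45 kHz = 13.25 kHz.
29.8 kHz > fs/2 = 16.85 kHz, folds to fs − 29.8 kHz = 3.9 kHz.
91 kHz mod fs = 23.6 kHz.
23.6 kHz > fs/2 = 16.85 kHz, folds to fs − 23.6 kHz = 10.1 kHz.
20.45 kHz and 87.85 kHz both map to 13.25 kHz.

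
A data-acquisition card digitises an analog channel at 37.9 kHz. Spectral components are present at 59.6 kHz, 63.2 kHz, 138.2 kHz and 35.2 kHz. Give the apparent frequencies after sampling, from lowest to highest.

fs/2 = 18.95 kHz.
59.6 kHz mod fs = 21.7 kHz.
21.7 kHz > fs/2 = 18.95 kHz, folds to fs − 21.7 kHz = 16.2 kHz.
63.2 kHz mod fs = 25.3 kHz.
25.3 kHz > fs/2 = 18.95 kHz, folds to fs − 25.3 kHz = 12.6 kHz.
138.2 kHz mod fs = 24.5 kHz.
24.5 kHz > fs/2 = 18.95 kHz, folds to fs − 24.5 kHz = 13.4 kHz.
35.2 kHz > fs/2 = 18.95 kHz, folds to fs − 35.2 kHz = 2.7 kHz.
Distinct values: {2.7 kHz, 12.6 kHz, 13.4 kHz, 16.2 kHz}.

2.7 kHz, 12.6 kHz, 13.4 kHz, 16.2 kHz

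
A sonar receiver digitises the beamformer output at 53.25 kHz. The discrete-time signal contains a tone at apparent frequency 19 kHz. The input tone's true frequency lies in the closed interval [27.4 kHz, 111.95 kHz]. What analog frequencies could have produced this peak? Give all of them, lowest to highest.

Frequencies that alias to 19 kHz are k·fs ± 19 kHz for integer k ≥ 0.
k=0: 19 kHz.
k=1: 34.25 kHz, 72.25 kHz.
k=2: 87.5 kHz, 125.5 kHz.
k=3: 140.75 kHz, 178.75 kHz.
Within [27.4 kHz, 111.95 kHz]: 34.25 kHz, 72.25 kHz, 87.5 kHz.

34.25 kHz, 72.25 kHz, 87.5 kHz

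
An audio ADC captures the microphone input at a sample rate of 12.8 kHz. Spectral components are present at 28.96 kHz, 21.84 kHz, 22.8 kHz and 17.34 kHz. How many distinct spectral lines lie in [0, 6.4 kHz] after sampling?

fs/2 = 6.4 kHz.
28.96 kHz mod fs = 3.36 kHz.
3.36 kHz ≤ fs/2 = 6.4 kHz, appears at 3.36 kHz.
21.84 kHz mod fs = 9.04 kHz.
9.04 kHz > fs/2 = 6.4 kHz, folds to fs − 9.04 kHz = 3.76 kHz.
22.8 kHz mod fs = 10 kHz.
10 kHz > fs/2 = 6.4 kHz, folds to fs − 10 kHz = 2.8 kHz.
17.34 kHz mod fs = 4.54 kHz.
4.54 kHz ≤ fs/2 = 6.4 kHz, appears at 4.54 kHz.
Distinct values: {2.8 kHz, 3.36 kHz, 3.76 kHz, 4.54 kHz} → 4.

4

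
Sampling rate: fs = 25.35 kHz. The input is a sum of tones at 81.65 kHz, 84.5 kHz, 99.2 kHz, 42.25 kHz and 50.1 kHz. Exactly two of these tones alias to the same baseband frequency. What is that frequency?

fs/2 = 12.675 kHz.
81.65 kHz mod fs = 5.6 kHz.
5.6 kHz ≤ fs/2 = 12.675 kHz, appears at 5.6 kHz.
84.5 kHz mod fs = 8.45 kHz.
8.45 kHz ≤ fs/2 = 12.675 kHz, appears at 8.45 kHz.
99.2 kHz mod fs = 23.15 kHz.
23.15 kHz > fs/2 = 12.675 kHz, folds to fs − 23.15 kHz = 2.2 kHz.
42.25 kHz mod fs = 16.9 kHz.
16.9 kHz > fs/2 = 12.675 kHz, folds to fs − 16.9 kHz = 8.45 kHz.
50.1 kHz mod fs = 24.75 kHz.
24.75 kHz > fs/2 = 12.675 kHz, folds to fs − 24.75 kHz = 0.6 kHz.
42.25 kHz and 84.5 kHz both map to 8.45 kHz.

8.45 kHz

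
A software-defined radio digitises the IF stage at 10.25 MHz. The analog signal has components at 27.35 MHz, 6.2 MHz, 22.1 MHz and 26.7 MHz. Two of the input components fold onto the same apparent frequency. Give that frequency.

fs/2 = 5.125 MHz.
27.35 MHz mod fs = 6.85 MHz.
6.85 MHz > fs/2 = 5.125 MHz, folds to fs − 6.85 MHz = 3.4 MHz.
6.2 MHz > fs/2 = 5.125 MHz, folds to fs − 6.2 MHz = 4.05 MHz.
22.1 MHz mod fs = 1.6 MHz.
1.6 MHz ≤ fs/2 = 5.125 MHz, appears at 1.6 MHz.
26.7 MHz mod fs = 6.2 MHz.
6.2 MHz > fs/2 = 5.125 MHz, folds to fs − 6.2 MHz = 4.05 MHz.
6.2 MHz and 26.7 MHz both map to 4.05 MHz.

4.05 MHz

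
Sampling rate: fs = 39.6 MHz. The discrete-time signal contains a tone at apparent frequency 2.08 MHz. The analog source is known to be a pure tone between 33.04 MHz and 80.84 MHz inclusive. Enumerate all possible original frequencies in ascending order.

Frequencies that alias to 2.08 MHz are k·fs ± 2.08 MHz for integer k ≥ 0.
k=0: 2.08 MHz.
k=1: 37.52 MHz, 41.68 MHz.
k=2: 77.12 MHz, 81.28 MHz.
k=3: 116.72 MHz, 120.88 MHz.
Within [33.04 MHz, 80.84 MHz]: 37.52 MHz, 41.68 MHz, 77.12 MHz.

37.52 MHz, 41.68 MHz, 77.12 MHz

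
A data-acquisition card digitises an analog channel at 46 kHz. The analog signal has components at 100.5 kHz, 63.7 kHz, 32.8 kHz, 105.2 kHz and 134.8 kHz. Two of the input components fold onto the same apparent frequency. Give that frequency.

13.2 kHz

fs/2 = 23 kHz.
100.5 kHz mod fs = 8.5 kHz.
8.5 kHz ≤ fs/2 = 23 kHz, appears at 8.5 kHz.
63.7 kHz mod fs = 17.7 kHz.
17.7 kHz ≤ fs/2 = 23 kHz, appears at 17.7 kHz.
32.8 kHz > fs/2 = 23 kHz, folds to fs − 32.8 kHz = 13.2 kHz.
105.2 kHz mod fs = 13.2 kHz.
13.2 kHz ≤ fs/2 = 23 kHz, appears at 13.2 kHz.
134.8 kHz mod fs = 42.8 kHz.
42.8 kHz > fs/2 = 23 kHz, folds to fs − 42.8 kHz = 3.2 kHz.
32.8 kHz and 105.2 kHz both map to 13.2 kHz.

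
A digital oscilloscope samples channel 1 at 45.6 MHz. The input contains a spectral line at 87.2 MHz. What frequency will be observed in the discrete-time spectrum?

87.2 MHz mod fs = 41.6 MHz.
41.6 MHz > fs/2 = 22.8 MHz, folds to fs − 41.6 MHz = 4 MHz.

4 MHz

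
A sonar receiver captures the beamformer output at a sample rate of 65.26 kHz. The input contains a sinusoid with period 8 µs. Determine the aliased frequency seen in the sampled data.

5.52 kHz

T = 8 µs → f = 1/T = 125 kHz.
125 kHz mod fs = 59.74 kHz.
59.74 kHz > fs/2 = 32.63 kHz, folds to fs − 59.74 kHz = 5.52 kHz.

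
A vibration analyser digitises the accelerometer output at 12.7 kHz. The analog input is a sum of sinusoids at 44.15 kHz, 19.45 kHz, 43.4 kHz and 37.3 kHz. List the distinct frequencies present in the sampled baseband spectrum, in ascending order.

fs/2 = 6.35 kHz.
44.15 kHz mod fs = 6.05 kHz.
6.05 kHz ≤ fs/2 = 6.35 kHz, appears at 6.05 kHz.
19.45 kHz mod fs = 6.75 kHz.
6.75 kHz > fs/2 = 6.35 kHz, folds to fs − 6.75 kHz = 5.95 kHz.
43.4 kHz mod fs = 5.3 kHz.
5.3 kHz ≤ fs/2 = 6.35 kHz, appears at 5.3 kHz.
37.3 kHz mod fs = 11.9 kHz.
11.9 kHz > fs/2 = 6.35 kHz, folds to fs − 11.9 kHz = 0.8 kHz.
Distinct values: {0.8 kHz, 5.3 kHz, 5.95 kHz, 6.05 kHz}.

0.8 kHz, 5.3 kHz, 5.95 kHz, 6.05 kHz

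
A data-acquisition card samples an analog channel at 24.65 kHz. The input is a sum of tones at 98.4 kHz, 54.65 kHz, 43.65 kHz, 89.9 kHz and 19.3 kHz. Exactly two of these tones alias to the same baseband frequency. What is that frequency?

fs/2 = 12.325 kHz.
98.4 kHz mod fs = 24.45 kHz.
24.45 kHz > fs/2 = 12.325 kHz, folds to fs − 24.45 kHz = 0.2 kHz.
54.65 kHz mod fs = 5.35 kHz.
5.35 kHz ≤ fs/2 = 12.325 kHz, appears at 5.35 kHz.
43.65 kHz mod fs = 19 kHz.
19 kHz > fs/2 = 12.325 kHz, folds to fs − 19 kHz = 5.65 kHz.
89.9 kHz mod fs = 15.95 kHz.
15.95 kHz > fs/2 = 12.325 kHz, folds to fs − 15.95 kHz = 8.7 kHz.
19.3 kHz > fs/2 = 12.325 kHz, folds to fs − 19.3 kHz = 5.35 kHz.
19.3 kHz and 54.65 kHz both map to 5.35 kHz.

5.35 kHz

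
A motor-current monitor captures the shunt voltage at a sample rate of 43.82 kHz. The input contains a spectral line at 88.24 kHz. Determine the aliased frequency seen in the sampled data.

0.6 kHz

88.24 kHz mod fs = 0.6 kHz.
0.6 kHz ≤ fs/2 = 21.91 kHz, appears at 0.6 kHz.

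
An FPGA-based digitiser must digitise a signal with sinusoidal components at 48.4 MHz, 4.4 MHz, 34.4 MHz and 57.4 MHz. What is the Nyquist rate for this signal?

114.8 MHz

Highest-frequency component: 57.4 MHz.
Nyquist rate = 2 × 57.4 MHz = 114.8 MHz.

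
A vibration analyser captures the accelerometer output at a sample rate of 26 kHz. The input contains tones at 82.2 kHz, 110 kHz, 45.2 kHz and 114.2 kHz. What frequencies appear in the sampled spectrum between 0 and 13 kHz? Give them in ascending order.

4.2 kHz, 6 kHz, 6.8 kHz, 10.2 kHz

fs/2 = 13 kHz.
82.2 kHz mod fs = 4.2 kHz.
4.2 kHz ≤ fs/2 = 13 kHz, appears at 4.2 kHz.
110 kHz mod fs = 6 kHz.
6 kHz ≤ fs/2 = 13 kHz, appears at 6 kHz.
45.2 kHz mod fs = 19.2 kHz.
19.2 kHz > fs/2 = 13 kHz, folds to fs − 19.2 kHz = 6.8 kHz.
114.2 kHz mod fs = 10.2 kHz.
10.2 kHz ≤ fs/2 = 13 kHz, appears at 10.2 kHz.
Distinct values: {4.2 kHz, 6 kHz, 6.8 kHz, 10.2 kHz}.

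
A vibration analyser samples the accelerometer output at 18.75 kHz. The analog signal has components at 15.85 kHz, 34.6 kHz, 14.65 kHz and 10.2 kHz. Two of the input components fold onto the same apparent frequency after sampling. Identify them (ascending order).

fs/2 = 9.375 kHz.
15.85 kHz > fs/2 = 9.375 kHz, folds to fs − 15.85 kHz = 2.9 kHz.
34.6 kHz mod fs = 15.85 kHz.
15.85 kHz > fs/2 = 9.375 kHz, folds to fs − 15.85 kHz = 2.9 kHz.
14.65 kHz > fs/2 = 9.375 kHz, folds to fs − 14.65 kHz = 4.1 kHz.
10.2 kHz > fs/2 = 9.375 kHz, folds to fs − 10.2 kHz = 8.55 kHz.
15.85 kHz and 34.6 kHz both map to 2.9 kHz.

15.85 kHz, 34.6 kHz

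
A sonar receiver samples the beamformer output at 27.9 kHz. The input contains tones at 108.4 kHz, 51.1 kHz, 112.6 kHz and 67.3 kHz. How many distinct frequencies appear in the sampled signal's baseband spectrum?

fs/2 = 13.95 kHz.
108.4 kHz mod fs = 24.7 kHz.
24.7 kHz > fs/2 = 13.95 kHz, folds to fs − 24.7 kHz = 3.2 kHz.
51.1 kHz mod fs = 23.2 kHz.
23.2 kHz > fs/2 = 13.95 kHz, folds to fs − 23.2 kHz = 4.7 kHz.
112.6 kHz mod fs = 1 kHz.
1 kHz ≤ fs/2 = 13.95 kHz, appears at 1 kHz.
67.3 kHz mod fs = 11.5 kHz.
11.5 kHz ≤ fs/2 = 13.95 kHz, appears at 11.5 kHz.
Distinct values: {1 kHz, 3.2 kHz, 4.7 kHz, 11.5 kHz} → 4.

4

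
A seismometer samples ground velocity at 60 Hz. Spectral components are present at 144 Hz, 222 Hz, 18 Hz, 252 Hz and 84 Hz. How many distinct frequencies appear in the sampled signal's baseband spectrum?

3

fs/2 = 30 Hz.
144 Hz mod fs = 24 Hz.
24 Hz ≤ fs/2 = 30 Hz, appears at 24 Hz.
222 Hz mod fs = 42 Hz.
42 Hz > fs/2 = 30 Hz, folds to fs − 42 Hz = 18 Hz.
18 Hz ≤ fs/2 = 30 Hz, passes unchanged.
252 Hz mod fs = 12 Hz.
12 Hz ≤ fs/2 = 30 Hz, appears at 12 Hz.
84 Hz mod fs = 24 Hz.
24 Hz ≤ fs/2 = 30 Hz, appears at 24 Hz.
Distinct values: {12 Hz, 18 Hz, 24 Hz} → 3.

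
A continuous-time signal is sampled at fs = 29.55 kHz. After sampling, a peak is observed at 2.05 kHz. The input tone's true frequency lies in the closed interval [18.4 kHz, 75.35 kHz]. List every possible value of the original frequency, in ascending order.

Frequencies that alias to 2.05 kHz are k·fs ± 2.05 kHz for integer k ≥ 0.
k=0: 2.05 kHz.
k=1: 27.5 kHz, 31.6 kHz.
k=2: 57.05 kHz, 61.15 kHz.
k=3: 86.6 kHz, 90.7 kHz.
Within [18.4 kHz, 75.35 kHz]: 27.5 kHz, 31.6 kHz, 57.05 kHz, 61.15 kHz.

27.5 kHz, 31.6 kHz, 57.05 kHz, 61.15 kHz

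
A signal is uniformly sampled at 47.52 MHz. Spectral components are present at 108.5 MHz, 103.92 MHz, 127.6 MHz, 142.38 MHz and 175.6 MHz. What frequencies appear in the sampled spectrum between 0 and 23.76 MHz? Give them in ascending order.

0.18 MHz, 8.88 MHz, 13.46 MHz, 14.48 MHz, 14.96 MHz

fs/2 = 23.76 MHz.
108.5 MHz mod fs = 13.46 MHz.
13.46 MHz ≤ fs/2 = 23.76 MHz, appears at 13.46 MHz.
103.92 MHz mod fs = 8.88 MHz.
8.88 MHz ≤ fs/2 = 23.76 MHz, appears at 8.88 MHz.
127.6 MHz mod fs = 32.56 MHz.
32.56 MHz > fs/2 = 23.76 MHz, folds to fs − 32.56 MHz = 14.96 MHz.
142.38 MHz mod fs = 47.34 MHz.
47.34 MHz > fs/2 = 23.76 MHz, folds to fs − 47.34 MHz = 0.18 MHz.
175.6 MHz mod fs = 33.04 MHz.
33.04 MHz > fs/2 = 23.76 MHz, folds to fs − 33.04 MHz = 14.48 MHz.
Distinct values: {0.18 MHz, 8.88 MHz, 13.46 MHz, 14.48 MHz, 14.96 MHz}.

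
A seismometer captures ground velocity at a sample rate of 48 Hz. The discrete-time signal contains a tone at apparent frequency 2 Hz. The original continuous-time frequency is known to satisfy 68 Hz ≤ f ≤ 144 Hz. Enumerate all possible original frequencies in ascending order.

94 Hz, 98 Hz, 142 Hz

Frequencies that alias to 2 Hz are k·fs ± 2 Hz for integer k ≥ 0.
k=0: 2 Hz.
k=1: 46 Hz, 50 Hz.
k=2: 94 Hz, 98 Hz.
k=3: 142 Hz, 146 Hz.
k=4: 190 Hz, 194 Hz.
Within [68 Hz, 144 Hz]: 94 Hz, 98 Hz, 142 Hz.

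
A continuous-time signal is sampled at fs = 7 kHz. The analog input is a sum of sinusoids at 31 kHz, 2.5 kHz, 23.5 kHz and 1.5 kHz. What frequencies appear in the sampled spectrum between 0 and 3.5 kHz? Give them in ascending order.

fs/2 = 3.5 kHz.
31 kHz mod fs = 3 kHz.
3 kHz ≤ fs/2 = 3.5 kHz, appears at 3 kHz.
2.5 kHz ≤ fs/2 = 3.5 kHz, passes unchanged.
23.5 kHz mod fs = 2.5 kHz.
2.5 kHz ≤ fs/2 = 3.5 kHz, appears at 2.5 kHz.
1.5 kHz ≤ fs/2 = 3.5 kHz, passes unchanged.
Distinct values: {1.5 kHz, 2.5 kHz, 3 kHz}.

1.5 kHz, 2.5 kHz, 3 kHz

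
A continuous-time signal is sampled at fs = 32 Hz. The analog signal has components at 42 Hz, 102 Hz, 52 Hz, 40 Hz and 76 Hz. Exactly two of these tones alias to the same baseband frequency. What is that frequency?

fs/2 = 16 Hz.
42 Hz mod fs = 10 Hz.
10 Hz ≤ fs/2 = 16 Hz, appears at 10 Hz.
102 Hz mod fs = 6 Hz.
6 Hz ≤ fs/2 = 16 Hz, appears at 6 Hz.
52 Hz mod fs = 20 Hz.
20 Hz > fs/2 = 16 Hz, folds to fs − 20 Hz = 12 Hz.
40 Hz mod fs = 8 Hz.
8 Hz ≤ fs/2 = 16 Hz, appears at 8 Hz.
76 Hz mod fs = 12 Hz.
12 Hz ≤ fs/2 = 16 Hz, appears at 12 Hz.
52 Hz and 76 Hz both map to 12 Hz.

12 Hz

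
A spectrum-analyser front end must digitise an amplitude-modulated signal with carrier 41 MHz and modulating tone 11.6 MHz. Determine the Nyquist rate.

105.2 MHz

AM sidebands sit at fc ± fm = 29.4 MHz and 52.6 MHz.
Highest-frequency component: 52.6 MHz.
Nyquist rate = 2 × 52.6 MHz = 105.2 MHz.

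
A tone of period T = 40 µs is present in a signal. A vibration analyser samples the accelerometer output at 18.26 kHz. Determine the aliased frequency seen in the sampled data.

T = 40 µs → f = 1/T = 25 kHz.
25 kHz mod fs = 6.74 kHz.
6.74 kHz ≤ fs/2 = 9.13 kHz, appears at 6.74 kHz.

6.74 kHz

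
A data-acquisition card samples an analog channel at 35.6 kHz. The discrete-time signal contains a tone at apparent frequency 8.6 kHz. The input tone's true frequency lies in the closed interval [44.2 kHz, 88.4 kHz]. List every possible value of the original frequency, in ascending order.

Frequencies that alias to 8.6 kHz are k·fs ± 8.6 kHz for integer k ≥ 0.
k=0: 8.6 kHz.
k=1: 27 kHz, 44.2 kHz.
k=2: 62.6 kHz, 79.8 kHz.
k=3: 98.2 kHz, 115.4 kHz.
Within [44.2 kHz, 88.4 kHz]: 44.2 kHz, 62.6 kHz, 79.8 kHz.

44.2 kHz, 62.6 kHz, 79.8 kHz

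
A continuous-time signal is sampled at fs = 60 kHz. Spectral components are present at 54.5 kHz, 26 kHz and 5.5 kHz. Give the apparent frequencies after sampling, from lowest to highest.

5.5 kHz, 26 kHz

fs/2 = 30 kHz.
54.5 kHz > fs/2 = 30 kHz, folds to fs − 54.5 kHz = 5.5 kHz.
26 kHz ≤ fs/2 = 30 kHz, passes unchanged.
5.5 kHz ≤ fs/2 = 30 kHz, passes unchanged.
Distinct values: {5.5 kHz, 26 kHz}.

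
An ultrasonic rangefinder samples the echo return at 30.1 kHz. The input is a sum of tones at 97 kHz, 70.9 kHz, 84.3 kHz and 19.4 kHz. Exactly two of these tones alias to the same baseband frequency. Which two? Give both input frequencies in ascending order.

19.4 kHz, 70.9 kHz

fs/2 = 15.05 kHz.
97 kHz mod fs = 6.7 kHz.
6.7 kHz ≤ fs/2 = 15.05 kHz, appears at 6.7 kHz.
70.9 kHz mod fs = 10.7 kHz.
10.7 kHz ≤ fs/2 = 15.05 kHz, appears at 10.7 kHz.
84.3 kHz mod fs = 24.1 kHz.
24.1 kHz > fs/2 = 15.05 kHz, folds to fs − 24.1 kHz = 6 kHz.
19.4 kHz > fs/2 = 15.05 kHz, folds to fs − 19.4 kHz = 10.7 kHz.
19.4 kHz and 70.9 kHz both map to 10.7 kHz.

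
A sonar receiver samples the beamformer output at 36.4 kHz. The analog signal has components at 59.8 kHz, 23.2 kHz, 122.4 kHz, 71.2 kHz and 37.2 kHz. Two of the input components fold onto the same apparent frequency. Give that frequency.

13.2 kHz

fs/2 = 18.2 kHz.
59.8 kHz mod fs = 23.4 kHz.
23.4 kHz > fs/2 = 18.2 kHz, folds to fs − 23.4 kHz = 13 kHz.
23.2 kHz > fs/2 = 18.2 kHz, folds to fs − 23.2 kHz = 13.2 kHz.
122.4 kHz mod fs = 13.2 kHz.
13.2 kHz ≤ fs/2 = 18.2 kHz, appears at 13.2 kHz.
71.2 kHz mod fs = 34.8 kHz.
34.8 kHz > fs/2 = 18.2 kHz, folds to fs − 34.8 kHz = 1.6 kHz.
37.2 kHz mod fs = 0.8 kHz.
0.8 kHz ≤ fs/2 = 18.2 kHz, appears at 0.8 kHz.
23.2 kHz and 122.4 kHz both map to 13.2 kHz.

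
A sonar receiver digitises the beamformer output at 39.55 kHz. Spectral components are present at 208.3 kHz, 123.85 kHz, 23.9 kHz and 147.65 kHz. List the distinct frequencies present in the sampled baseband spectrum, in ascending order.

5.2 kHz, 10.55 kHz, 15.65 kHz

fs/2 = 19.775 kHz.
208.3 kHz mod fs = 10.55 kHz.
10.55 kHz ≤ fs/2 = 19.775 kHz, appears at 10.55 kHz.
123.85 kHz mod fs = 5.2 kHz.
5.2 kHz ≤ fs/2 = 19.775 kHz, appears at 5.2 kHz.
23.9 kHz > fs/2 = 19.775 kHz, folds to fs − 23.9 kHz = 15.65 kHz.
147.65 kHz mod fs = 29 kHz.
29 kHz > fs/2 = 19.775 kHz, folds to fs − 29 kHz = 10.55 kHz.
Distinct values: {5.2 kHz, 10.55 kHz, 15.65 kHz}.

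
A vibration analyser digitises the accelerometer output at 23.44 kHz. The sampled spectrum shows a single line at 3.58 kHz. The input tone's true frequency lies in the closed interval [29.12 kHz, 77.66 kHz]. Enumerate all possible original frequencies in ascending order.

Frequencies that alias to 3.58 kHz are k·fs ± 3.58 kHz for integer k ≥ 0.
k=0: 3.58 kHz.
k=1: 19.86 kHz, 27.02 kHz.
k=2: 43.3 kHz, 50.46 kHz.
k=3: 66.74 kHz, 73.9 kHz.
k=4: 90.18 kHz, 97.34 kHz.
Within [29.12 kHz, 77.66 kHz]: 43.3 kHz, 50.46 kHz, 66.74 kHz, 73.9 kHz.

43.3 kHz, 50.46 kHz, 66.74 kHz, 73.9 kHz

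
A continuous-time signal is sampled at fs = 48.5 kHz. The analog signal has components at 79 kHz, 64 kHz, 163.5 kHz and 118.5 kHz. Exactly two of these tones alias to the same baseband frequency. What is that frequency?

fs/2 = 24.25 kHz.
79 kHz mod fs = 30.5 kHz.
30.5 kHz > fs/2 = 24.25 kHz, folds to fs − 30.5 kHz = 18 kHz.
64 kHz mod fs = 15.5 kHz.
15.5 kHz ≤ fs/2 = 24.25 kHz, appears at 15.5 kHz.
163.5 kHz mod fs = 18 kHz.
18 kHz ≤ fs/2 = 24.25 kHz, appears at 18 kHz.
118.5 kHz mod fs = 21.5 kHz.
21.5 kHz ≤ fs/2 = 24.25 kHz, appears at 21.5 kHz.
79 kHz and 163.5 kHz both map to 18 kHz.

18 kHz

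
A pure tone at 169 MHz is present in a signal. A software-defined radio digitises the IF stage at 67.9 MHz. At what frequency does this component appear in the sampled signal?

33.2 MHz

169 MHz mod fs = 33.2 MHz.
33.2 MHz ≤ fs/2 = 33.95 MHz, appears at 33.2 MHz.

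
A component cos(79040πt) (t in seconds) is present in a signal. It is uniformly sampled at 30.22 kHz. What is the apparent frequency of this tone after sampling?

9.3 kHz

ω = 79040π rad/s → f = ω/(2π) = 39520 Hz = 39.52 kHz.
39.52 kHz mod fs = 9.3 kHz.
9.3 kHz ≤ fs/2 = 15.11 kHz, appears at 9.3 kHz.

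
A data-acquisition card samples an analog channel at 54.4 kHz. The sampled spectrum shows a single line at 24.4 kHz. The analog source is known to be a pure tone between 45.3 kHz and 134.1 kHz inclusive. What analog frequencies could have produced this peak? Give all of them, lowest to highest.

78.8 kHz, 84.4 kHz, 133.2 kHz

Frequencies that alias to 24.4 kHz are k·fs ± 24.4 kHz for integer k ≥ 0.
k=0: 24.4 kHz.
k=1: 30 kHz, 78.8 kHz.
k=2: 84.4 kHz, 133.2 kHz.
k=3: 138.8 kHz, 187.6 kHz.
Within [45.3 kHz, 134.1 kHz]: 78.8 kHz, 84.4 kHz, 133.2 kHz.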